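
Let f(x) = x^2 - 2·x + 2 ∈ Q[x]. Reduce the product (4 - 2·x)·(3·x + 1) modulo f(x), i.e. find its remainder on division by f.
First multiply in Q[x] without reducing: a · b = -6·x^2 + 10·x + 4. Now divide by f(x) = x^2 - 2·x + 2, eliminating the leading term at each step:
  leading term -6·x^2: subtract (-6)·f(x) = -6·x^2 + 12·x - 12, leaving 16 - 2·x
The degree is now < 2, so this is the remainder. Hence a · b ≡ 16 - 2·x in Q[x]/(f).

Final answer: a · b ≡ 16 - 2·x (mod f(x))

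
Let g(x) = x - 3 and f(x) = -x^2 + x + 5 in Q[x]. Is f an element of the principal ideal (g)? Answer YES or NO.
In Q[x] the ideal (g) consists of all multiples of g, so f ∈ (g) iff g | f, i.e. iff the remainder of f on division by g is 0. Divide f by g (g is monic, so eliminate the leading term of the running remainder at each step):
  leading term -x^2: subtract (-x)·g(x) = -x^2 + 3·x, leaving 5 - 2·x
  leading term -2·x: subtract (-2)·g(x) = 6 - 2·x, leaving -1
The remainder r(x) = -1 ≠ 0 (and deg r < deg g), so g ∤ f, i.e. f ∉ (g).

Final answer: NO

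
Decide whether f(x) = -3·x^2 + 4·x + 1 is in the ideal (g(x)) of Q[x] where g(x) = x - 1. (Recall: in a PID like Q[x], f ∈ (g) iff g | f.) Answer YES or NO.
NO

In Q[x] the ideal (g) consists of all multiples of g, so f ∈ (g) iff g | f, i.e. iff the remainder of f on division by g is 0. Divide f by g (g is monic, so eliminate the leading term of the running remainder at each step):
  leading term -3·x^2: subtract (-3·x)·g(x) = -3·x^2 + 3·x, leaving x + 1
  leading term x: subtract (1)·g(x) = x - 1, leaving 2
The remainder r(x) = 2 ≠ 0 (and deg r < deg g), so g ∤ f, i.e. f ∉ (g).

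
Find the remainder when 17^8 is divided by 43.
Use repeated squaring. Binary(8) = 1000. Walk through the bits of the exponent 8 left-to-right: at each bit after the leading one, square the running value, then multiply by 17 if the bit is 1 (always reducing mod 43):
  bit 1 = 1 (leading): start with 17.
  bit 2 = 0: square 17^2 = 289 ≡ 31 (mod 43).
  bit 3 = 0: square 31^2 = 961 ≡ 15 (mod 43).
  bit 4 = 0: square 15^2 = 225 ≡ 10 (mod 43).
Final value: 17^8 ≡ 10 (mod 43).

Final answer: 10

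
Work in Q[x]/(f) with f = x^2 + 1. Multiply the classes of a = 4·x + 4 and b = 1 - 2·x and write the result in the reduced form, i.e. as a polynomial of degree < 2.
First multiply in Q[x] without reducing: a · b = -8·x^2 - 4·x + 4. Now divide by f(x) = x^2 + 1, eliminating the leading term at each step:
  leading term -8·x^2: subtract (-8)·f(x) = -8·x^2 - 8, leaving 12 - 4·x
The degree is now < 2, so this is the remainder. Hence a · b ≡ 12 - 4·x in Q[x]/(f).

Final answer: a · b ≡ 12 - 4·x (mod f(x))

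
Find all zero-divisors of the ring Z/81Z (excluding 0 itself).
An element a ∈ Z/81Z (with a ≠ 0) is a zero-divisor iff gcd(a, 81) > 1 (because a is a unit precisely when gcd(a, n) = 1, and in Z/nZ every nonzero, non-unit element is a zero-divisor). Scan a = 1, ..., 80 and keep those with gcd(a, 81) > 1:
  gcd(3, 81) = 3, gcd(6, 81) = 3, gcd(9, 81) = 9, gcd(12, 81) = 3, gcd(15, 81) = 3, gcd(18, 81) = 9, gcd(21, 81) = 3, gcd(24, 81) = 3, gcd(27, 81) = 27, gcd(30, 81) = 3, gcd(33, 81) = 3, gcd(36, 81) = 9, gcd(39, 81) = 3, gcd(42, 81) = 3, gcd(45, 81) = 9, gcd(48, 81) = 3, gcd(51, 81) = 3, gcd(54, 81) = 27, gcd(57, 81) = 3, gcd(60, 81) = 3, gcd(63, 81) = 9, gcd(66, 81) = 3, gcd(69, 81) = 3, gcd(72, 81) = 9, gcd(75, 81) = 3, gcd(78, 81) = 3.
All other a ∈ {1, ..., 80} have gcd(a, 81) = 1 and are units. So the nonzero zero-divisors are exactly the 26 values of a appearing in this scan.

Final answer: nonzero zero-divisors of Z/81Z = {3, 6, 9, 12, 15, 18, 21, 24, 27, 30, 33, 36, 39, 42, 45, 48, 51, 54, 57, 60, 63, 66, 69, 72, 75, 78}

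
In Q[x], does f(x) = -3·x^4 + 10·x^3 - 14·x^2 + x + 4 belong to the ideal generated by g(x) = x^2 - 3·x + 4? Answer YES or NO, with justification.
In Q[x] the ideal (g) consists of all multiples of g, so f ∈ (g) iff g | f, i.e. iff the remainder of f on division by g is 0. Divide f by g (g is monic, so eliminate the leading term of the running remainder at each step):
  leading term -3·x^4: subtract (-3·x^2)·g(x) = -3·x^4 + 9·x^3 - 12·x^2, leaving x^3 - 2·x^2 + x + 4
  leading term x^3: subtract (x)·g(x) = x^3 - 3·x^2 + 4·x, leaving x^2 - 3·x + 4
  leading term x^2: subtract (1)·g(x) = x^2 - 3·x + 4, leaving 0
The remainder is 0, so f(x) = g(x) · h(x) with h(x) = -3·x^2 + x + 1. Hence g | f, i.e. f ∈ (g).

Final answer: YES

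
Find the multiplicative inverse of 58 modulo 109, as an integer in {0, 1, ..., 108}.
58^(−1) ≡ 47 (mod 109)

Apply the extended Euclidean algorithm to (109, 58), tracking rows (r, s, t) with s·109 + t·58 = r. Each division r_prev = q·r_cur + r_new produces the new row as (previous row) − q·(current row):
  row A: (109, 1, 0)   [1·109 + 0·58 = 109]
  row B: (58, 0, 1)   [0·109 + 1·58 = 58]
  109 = 1·58 + 51   → row C = row A − 1·row B = (51, 1, −1)   [check: 1·109 − 1·58 = 51]
  58 = 1·51 + 7   → row D = row B − 1·row C = (7, −1, 2)   [check: −1·109 + 2·58 = 7]
  51 = 7·7 + 2   → row E = row C − 7·row D = (2, 8, −15)   [check: 8·109 − 15·58 = 2]
  7 = 3·2 + 1   → row F = row D − 3·row E = (1, −25, 47)   [check: −25·109 + 47·58 = 1]
  2 = 2·1 + 0   → remainder 0, stop. gcd = 1 (last nonzero row F).
The gcd is 1, so 58 is invertible mod 109. The last nonzero row gives −25·109 + 47·58 = 1, so t = 47. So 58^(−1) ≡ 47 (mod 109). Verify: 58 · 47 = 2726 ≡ 1 (mod 109). ✓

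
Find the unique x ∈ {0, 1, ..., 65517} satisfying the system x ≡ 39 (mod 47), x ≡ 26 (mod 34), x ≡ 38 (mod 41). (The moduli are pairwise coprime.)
x ≡ 57520 (mod 65518); the representative in [0, 65518) is 57520

The moduli 47, 34, 41 are pairwise coprime, so by the CRT there is a unique solution mod 47·34·41 = 65518.
Solve by successive substitution. Start with x ≡ 39 (mod 47).
  Combine with x ≡ 26 (mod 34): write x = 39 + 47·t and require 39 + 47·t ≡ 26 (mod 34), i.e. 47·t ≡ 26 − 39 ≡ 21 (mod 34). Since 47^(−1) ≡ 21 (mod 34) (47 ≡ 13 (mod 34)), t ≡ 21·21 ≡ 33 (mod 34). So x ≡ 39 + 47·33 = 1590 (mod 1598).
  Combine with x ≡ 38 (mod 41): write x = 1590 + 1598·t and require 1590 + 1598·t ≡ 38 (mod 41), i.e. 1598·t ≡ 38 − 1590 ≡ 6 (mod 41). Since 1598^(−1) ≡ 40 (mod 41) (1598 ≡ 40 (mod 41)), t ≡ 40·6 ≡ 35 (mod 41). So x ≡ 1590 + 1598·35 = 57520 (mod 65518).
Unique solution in [0, 65518): x = 57520.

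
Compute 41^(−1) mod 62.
41^(−1) ≡ 59 (mod 62)

Apply the extended Euclidean algorithm to (62, 41), tracking rows (r, s, t) with s·62 + t·41 = r. Each division r_prev = q·r_cur + r_new produces the new row as (previous row) − q·(current row):
  row A: (62, 1, 0)   [1·62 + 0·41 = 62]
  row B: (41, 0, 1)   [0·62 + 1·41 = 41]
  62 = 1·41 + 21   → row C = row A − 1·row B = (21, 1, −1)   [check: 1·62 − 1·41 = 21]
  41 = 1·21 + 20   → row D = row B − 1·row C = (20, −1, 2)   [check: −1·62 + 2·41 = 20]
  21 = 1·20 + 1   → row E = row C − 1·row D = (1, 2, −3)   [check: 2·62 − 3·41 = 1]
  20 = 20·1 + 0   → remainder 0, stop. gcd = 1 (last nonzero row E).
The gcd is 1, so 41 is invertible mod 62. The last nonzero row gives 2·62 − 3·41 = 1, so t = −3. So 41^(−1) ≡ −3 ≡ 59 (mod 62). Verify: 41 · 59 = 2419 ≡ 1 (mod 62). ✓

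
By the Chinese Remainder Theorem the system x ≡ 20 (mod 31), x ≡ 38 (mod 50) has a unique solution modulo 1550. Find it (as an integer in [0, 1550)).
x ≡ 888 (mod 1550); the representative in [0, 1550) is 888

The moduli 31, 50 are pairwise coprime, so by the CRT there is a unique solution mod 31·50 = 1550.
Solve by successive substitution. Start with x ≡ 20 (mod 31).
  Combine with x ≡ 38 (mod 50): write x = 20 + 31·t and require 20 + 31·t ≡ 38 (mod 50), i.e. 31·t ≡ 38 − 20 ≡ 18 (mod 50). Since 31^(−1) ≡ 21 (mod 50), t ≡ 21·18 ≡ 28 (mod 50). So x ≡ 20 + 31·28 = 888 (mod 1550).
Unique solution in [0, 1550): x = 888.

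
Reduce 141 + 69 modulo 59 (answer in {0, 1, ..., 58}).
33

Reduce the summands first: 141 ≡ 23, 69 ≡ 10 (mod 59), so 141 + 69 ≡ 23 + 10 (mod 59). 23 + 10 = 33; 33 = 0·59 + 33, so (141 + 69) mod 59 = 33.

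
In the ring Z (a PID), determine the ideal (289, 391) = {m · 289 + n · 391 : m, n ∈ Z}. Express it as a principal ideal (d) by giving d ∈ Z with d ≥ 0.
(289, 391) = (17); d = 17

In the PID Z, (a, b) is generated by gcd(a, b). Compute gcd(391, 289) with the extended Euclidean algorithm, tracking rows (r, s, t) with s·391 + t·289 = r:
  row A: (391, 1, 0)   [1·391 + 0·289 = 391]
  row B: (289, 0, 1)   [0·391 + 1·289 = 289]
  391 = 1·289 + 102   → row C = row A − 1·row B = (102, 1, −1)   [check: 1·391 − 1·289 = 102]
  289 = 2·102 + 85   → row D = row B − 2·row C = (85, −2, 3)   [check: −2·391 + 3·289 = 85]
  102 = 1·85 + 17   → row E = row C − 1·row D = (17, 3, −4)   [check: 3·391 − 4·289 = 17]
  85 = 5·17 + 0   → remainder 0, stop. gcd = 17 (last nonzero row E).
So gcd(289, 391) = 17, with Bézout identity 3·391 − 4·289 = 17. Containment (⊇): the Bézout identity exhibits 17 as an element of (289, 391), giving (17) ⊆ (289, 391). Containment (⊆): since 17 | 289 and 17 | 391 (289 = 17·17, 391 = 17·23), every Z-linear combination of 289 and 391 is divisible by 17, so (289, 391) ⊆ (17). Therefore (289, 391) = (17), d = 17.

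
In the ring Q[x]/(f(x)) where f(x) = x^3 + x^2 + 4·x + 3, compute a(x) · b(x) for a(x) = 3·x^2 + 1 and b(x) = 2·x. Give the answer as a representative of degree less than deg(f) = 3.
First multiply in Q[x] without reducing: a · b = 6·x^3 + 2·x. Now divide by f(x) = x^3 + x^2 + 4·x + 3, eliminating the leading term at each step:
  leading term 6·x^3: subtract (6)·f(x) = 6·x^3 + 6·x^2 + 24·x + 18, leaving -6·x^2 - 22·x - 18
The degree is now < 3, so this is the remainder. Hence a · b ≡ -6·x^2 - 22·x - 18 in Q[x]/(f).

Final answer: a · b ≡ -6·x^2 - 22·x - 18 (mod f(x))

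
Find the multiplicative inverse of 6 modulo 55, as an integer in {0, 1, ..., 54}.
Apply the extended Euclidean algorithm to (55, 6), tracking rows (r, s, t) with s·55 + t·6 = r. Each division r_prev = q·r_cur + r_new produces the new row as (previous row) − q·(current row):
  row A: (55, 1, 0)   [1·55 + 0·6 = 55]
  row B: (6, 0, 1)   [0·55 + 1·6 = 6]
  55 = 9·6 + 1   → row C = row A − 9·row B = (1, 1, −9)   [check: 1·55 − 9·6 = 1]
  6 = 6·1 + 0   → remainder 0, stop. gcd = 1 (last nonzero row C).
The gcd is 1, so 6 is invertible mod 55. The last nonzero row gives 1·55 − 9·6 = 1, so t = −9. So 6^(−1) ≡ −9 ≡ 46 (mod 55). Verify: 6 · 46 = 276 ≡ 1 (mod 55). ✓

Final answer: 6^(−1) ≡ 46 (mod 55)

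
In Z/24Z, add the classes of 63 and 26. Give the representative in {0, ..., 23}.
Reduce the summands first: 63 ≡ 15, 26 ≡ 2 (mod 24), so 63 + 26 ≡ 15 + 2 (mod 24). 15 + 2 = 17; 17 = 0·24 + 17, so (63 + 26) mod 24 = 17.

Final answer: 17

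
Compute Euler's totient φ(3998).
φ(3998) = 1998

φ is multiplicative, with φ(p^e) = p^e − p^(e−1). Factorise 3998 = 2 · 1999. Then
  φ(3998) = (2 − 1) · (1999 − 1) = 1 · 1998 = 1998.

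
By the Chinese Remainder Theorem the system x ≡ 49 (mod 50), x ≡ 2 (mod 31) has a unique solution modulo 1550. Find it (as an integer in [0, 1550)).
The moduli 50, 31 are pairwise coprime, so by the CRT there is a unique solution mod 50·31 = 1550.
Solve by successive substitution. Start with x ≡ 49 (mod 50).
  Combine with x ≡ 2 (mod 31): write x = 49 + 50·t and require 49 + 50·t ≡ 2 (mod 31), i.e. 50·t ≡ 2 − 49 ≡ 15 (mod 31). Since 50^(−1) ≡ 18 (mod 31) (50 ≡ 19 (mod 31)), t ≡ 18·15 ≡ 22 (mod 31). So x ≡ 49 + 50·22 = 1149 (mod 1550).
Unique solution in [0, 1550): x = 1149.

Final answer: x ≡ 1149 (mod 1550); the representative in [0, 1550) is 1149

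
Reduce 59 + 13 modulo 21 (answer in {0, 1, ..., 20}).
9

Reduce the summands first: 59 ≡ 17 (mod 21), so 59 + 13 ≡ 17 + 13 (mod 21). 17 + 13 = 30; 30 = 1·21 + 9, so (59 + 13) mod 21 = 9.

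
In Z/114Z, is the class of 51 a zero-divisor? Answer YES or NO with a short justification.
gcd(51, 114) = 3 > 1, so 51 is not a unit in Z/114Z. In Z/nZ every nonzero non-unit is a zero-divisor: explicitly, take b = 114/gcd = 38 ≠ 0 (mod 114); then 51·38 = 1938 = 17·114, i.e. 51·38 ≡ 0 (mod 114). So 51 is a zero-divisor.

Final answer: YES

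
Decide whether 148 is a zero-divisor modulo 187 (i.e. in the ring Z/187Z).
NO

gcd(148, 187) = 1, so 148 is a unit in Z/187Z (it has a multiplicative inverse). A unit cannot be a zero-divisor: if 148·b ≡ 0 then multiplying both sides by 148^(−1) gives b ≡ 0. So 148 is not a zero-divisor.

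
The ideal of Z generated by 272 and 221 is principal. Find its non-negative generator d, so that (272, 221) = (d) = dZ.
In the PID Z, (a, b) is generated by gcd(a, b). Compute gcd(272, 221) with the extended Euclidean algorithm, tracking rows (r, s, t) with s·272 + t·221 = r:
  row A: (272, 1, 0)   [1·272 + 0·221 = 272]
  row B: (221, 0, 1)   [0·272 + 1·221 = 221]
  272 = 1·221 + 51   → row C = row A − 1·row B = (51, 1, −1)   [check: 1·272 − 1·221 = 51]
  221 = 4·51 + 17   → row D = row B − 4·row C = (17, −4, 5)   [check: −4·272 + 5·221 = 17]
  51 = 3·17 + 0   → remainder 0, stop. gcd = 17 (last nonzero row D).
So gcd(272, 221) = 17, with Bézout identity −4·272 + 5·221 = 17. Containment (⊇): the Bézout identity exhibits 17 as an element of (272, 221), giving (17) ⊆ (272, 221). Containment (⊆): since 17 | 272 and 17 | 221 (272 = 17·16, 221 = 17·13), every Z-linear combination of 272 and 221 is divisible by 17, so (272, 221) ⊆ (17). Therefore (272, 221) = (17), d = 17.

Final answer: (272, 221) = (17); d = 17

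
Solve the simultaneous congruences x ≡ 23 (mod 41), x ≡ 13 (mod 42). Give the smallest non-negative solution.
x ≡ 433 (mod 1722); the representative in [0, 1722) is 433

The moduli 41, 42 are pairwise coprime, so by the CRT there is a unique solution mod 41·42 = 1722.
Solve by successive substitution. Start with x ≡ 23 (mod 41).
  Combine with x ≡ 13 (mod 42): write x = 23 + 41·t and require 23 + 41·t ≡ 13 (mod 42), i.e. 41·t ≡ 13 − 23 ≡ 32 (mod 42). Since 41^(−1) ≡ 41 (mod 42), t ≡ 41·32 ≡ 10 (mod 42). So x ≡ 23 + 41·10 = 433 (mod 1722).
Unique solution in [0, 1722): x = 433.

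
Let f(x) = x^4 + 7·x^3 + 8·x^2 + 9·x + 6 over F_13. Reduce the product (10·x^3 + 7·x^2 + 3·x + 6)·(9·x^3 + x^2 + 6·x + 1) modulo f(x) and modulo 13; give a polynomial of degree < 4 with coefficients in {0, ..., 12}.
a · b ≡ 6·x^3 + 4·x^2 + 2·x + 11 (mod f(x))

Multiply as integer polynomials: a · b = 90·x^6 + 73·x^5 + 94·x^4 + 109·x^3 + 31·x^2 + 39·x + 6. Reducing coefficients mod 13: a · b ≡ 12·x^6 + 8·x^5 + 3·x^4 + 5·x^3 + 5·x^2 + 6. Now divide by f(x) = x^4 + 7·x^3 + 8·x^2 + 9·x + 6 in F_13[x], eliminating the leading term at each step:
  leading term 12·x^6: subtract (12·x^2)·f(x) = 12·x^6 + 6·x^5 + 5·x^4 + 4·x^3 + 7·x^2, leaving 2·x^5 + 11·x^4 + x^3 + 11·x^2 + 6 (coefficients mod 13)
  leading term 2·x^5: subtract (2·x)·f(x) = 2·x^5 + x^4 + 3·x^3 + 5·x^2 + 12·x, leaving 10·x^4 + 11·x^3 + 6·x^2 + x + 6 (coefficients mod 13)
  leading term 10·x^4: subtract (10)·f(x) = 10·x^4 + 5·x^3 + 2·x^2 + 12·x + 8, leaving 6·x^3 + 4·x^2 + 2·x + 11 (coefficients mod 13)
The degree is now < 4, so this is the remainder. Hence a · b ≡ 6·x^3 + 4·x^2 + 2·x + 11 in F_13[x]/(f).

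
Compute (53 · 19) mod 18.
Reduce the factors first: 53 ≡ 17, 19 ≡ 1 (mod 18), so 53 · 19 ≡ 17 · 1 (mod 18). 17 · 1 = 17. Dividing by 18: 17 = 0·18 + 17. So (53 · 19) mod 18 = 17.

Final answer: 17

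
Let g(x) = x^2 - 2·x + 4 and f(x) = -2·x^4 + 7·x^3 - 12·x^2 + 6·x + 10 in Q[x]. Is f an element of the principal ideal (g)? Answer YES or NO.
In Q[x] the ideal (g) consists of all multiples of g, so f ∈ (g) iff g | f, i.e. iff the remainder of f on division by g is 0. Divide f by g (g is monic, so eliminate the leading term of the running remainder at each step):
  leading term -2·x^4: subtract (-2·x^2)·g(x) = -2·x^4 + 4·x^3 - 8·x^2, leaving 3·x^3 - 4·x^2 + 6·x + 10
  leading term 3·x^3: subtract (3·x)·g(x) = 3·x^3 - 6·x^2 + 12·x, leaving 2·x^2 - 6·x + 10
  leading term 2·x^2: subtract (2)·g(x) = 2·x^2 - 4·x + 8, leaving 2 - 2·x
The remainder r(x) = 2 - 2·x ≠ 0 (and deg r < deg g), so g ∤ f, i.e. f ∉ (g).

Final answer: NO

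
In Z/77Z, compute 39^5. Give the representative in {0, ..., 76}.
65

Use repeated squaring. Binary(5) = 101. Walk through the bits of the exponent 5 left-to-right: at each bit after the leading one, square the running value, then multiply by 39 if the bit is 1 (always reducing mod 77):
  bit 1 = 1 (leading): start with 39.
  bit 2 = 0: square 39^2 = 1521 ≡ 58 (mod 77).
  bit 3 = 1: square 58^2 = 3364 ≡ 53; bit is 1, so multiply 53·39 = 2067 ≡ 65 (mod 77).
Final value: 39^5 ≡ 65 (mod 77).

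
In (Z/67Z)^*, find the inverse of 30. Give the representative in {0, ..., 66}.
Apply the extended Euclidean algorithm to (67, 30), tracking rows (r, s, t) with s·67 + t·30 = r. Each division r_prev = q·r_cur + r_new produces the new row as (previous row) − q·(current row):
  row A: (67, 1, 0)   [1·67 + 0·30 = 67]
  row B: (30, 0, 1)   [0·67 + 1·30 = 30]
  67 = 2·30 + 7   → row C = row A − 2·row B = (7, 1, −2)   [check: 1·67 − 2·30 = 7]
  30 = 4·7 + 2   → row D = row B − 4·row C = (2, −4, 9)   [check: −4·67 + 9·30 = 2]
  7 = 3·2 + 1   → row E = row C − 3·row D = (1, 13, −29)   [check: 13·67 − 29·30 = 1]
  2 = 2·1 + 0   → remainder 0, stop. gcd = 1 (last nonzero row E).
The gcd is 1, so 30 is invertible mod 67. The last nonzero row gives 13·67 − 29·30 = 1, so t = −29. So 30^(−1) ≡ −29 ≡ 38 (mod 67). Verify: 30 · 38 = 1140 ≡ 1 (mod 67). ✓

Final answer: 30^(−1) ≡ 38 (mod 67)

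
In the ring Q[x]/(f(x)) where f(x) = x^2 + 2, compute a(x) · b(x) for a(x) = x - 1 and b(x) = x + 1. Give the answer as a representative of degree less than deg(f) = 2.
a · b ≡ -3 (mod f(x))

First multiply in Q[x] without reducing: a · b = x^2 - 1. Now divide by f(x) = x^2 + 2, eliminating the leading term at each step:
  leading term x^2: subtract (1)·f(x) = x^2 + 2, leaving -3
The degree is now < 2, so this is the remainder. Hence a · b ≡ -3 in Q[x]/(f).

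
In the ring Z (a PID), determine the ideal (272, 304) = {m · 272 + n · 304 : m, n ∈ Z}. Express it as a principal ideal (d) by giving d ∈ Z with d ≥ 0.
(272, 304) = (16); d = 16

In the PID Z, (a, b) is generated by gcd(a, b). Compute gcd(304, 272) with the extended Euclidean algorithm, tracking rows (r, s, t) with s·304 + t·272 = r:
  row A: (304, 1, 0)   [1·304 + 0·272 = 304]
  row B: (272, 0, 1)   [0·304 + 1·272 = 272]
  304 = 1·272 + 32   → row C = row A − 1·row B = (32, 1, −1)   [check: 1·304 − 1·272 = 32]
  272 = 8·32 + 16   → row D = row B − 8·row C = (16, −8, 9)   [check: −8·304 + 9·272 = 16]
  32 = 2·16 + 0   → remainder 0, stop. gcd = 16 (last nonzero row D).
So gcd(272, 304) = 16, with Bézout identity −8·304 + 9·272 = 16. Containment (⊇): the Bézout identity exhibits 16 as an element of (272, 304), giving (16) ⊆ (272, 304). Containment (⊆): since 16 | 272 and 16 | 304 (272 = 16·17, 304 = 16·19), every Z-linear combination of 272 and 304 is divisible by 16, so (272, 304) ⊆ (16). Therefore (272, 304) = (16), d = 16.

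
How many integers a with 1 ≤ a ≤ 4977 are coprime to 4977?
The number of a ∈ {1, ..., 4977} with gcd(a, 4977) = 1 is by definition Euler's totient φ(4977). φ is multiplicative, with φ(p^e) = p^e − p^(e−1). Factorise 4977 = 3^2 · 7 · 79. Then
  φ(4977) = (3^2 − 3^1) · (7 − 1) · (79 − 1) = 6 · 6 · 78 = 2808.
So there are 2808 such integers.

Final answer: 2808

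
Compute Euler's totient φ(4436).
φ(4436) = 2216

φ is multiplicative, with φ(p^e) = p^e − p^(e−1). Factorise 4436 = 2^2 · 1109. Then
  φ(4436) = (2^2 − 2^1) · (1109 − 1) = 2 · 1108 = 2216.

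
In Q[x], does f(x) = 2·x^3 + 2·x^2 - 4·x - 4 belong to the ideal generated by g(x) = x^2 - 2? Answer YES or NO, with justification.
In Q[x] the ideal (g) consists of all multiples of g, so f ∈ (g) iff g | f, i.e. iff the remainder of f on division by g is 0. Divide f by g (g is monic, so eliminate the leading term of the running remainder at each step):
  leading term 2·x^3: subtract (2·x)·g(x) = 2·x^3 - 4·x, leaving 2·x^2 - 4
  leading term 2·x^2: subtract (2)·g(x) = 2·x^2 - 4, leaving 0
The remainder is 0, so f(x) = g(x) · h(x) with h(x) = 2·x + 2. Hence g | f, i.e. f ∈ (g).

Final answer: YES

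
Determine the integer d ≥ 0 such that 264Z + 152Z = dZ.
(264, 152) = (8); d = 8

In the PID Z, (a, b) is generated by gcd(a, b). Compute gcd(264, 152) with the extended Euclidean algorithm, tracking rows (r, s, t) with s·264 + t·152 = r:
  row A: (264, 1, 0)   [1·264 + 0·152 = 264]
  row B: (152, 0, 1)   [0·264 + 1·152 = 152]
  264 = 1·152 + 112   → row C = row A − 1·row B = (112, 1, −1)   [check: 1·264 − 1·152 = 112]
  152 = 1·112 + 40   → row D = row B − 1·row C = (40, −1, 2)   [check: −1·264 + 2·152 = 40]
  112 = 2·40 + 32   → row E = row C − 2·row D = (32, 3, −5)   [check: 3·264 − 5·152 = 32]
  40 = 1·32 + 8   → row F = row D − 1·row E = (8, −4, 7)   [check: −4·264 + 7·152 = 8]
  32 = 4·8 + 0   → remainder 0, stop. gcd = 8 (last nonzero row F).
So gcd(264, 152) = 8, with Bézout identity −4·264 + 7·152 = 8. Containment (⊇): the Bézout identity exhibits 8 as an element of (264, 152), giving (8) ⊆ (264, 152). Containment (⊆): since 8 | 264 and 8 | 152 (264 = 8·33, 152 = 8·19), every Z-linear combination of 264 and 152 is divisible by 8, so (264, 152) ⊆ (8). Therefore (264, 152) = (8), d = 8.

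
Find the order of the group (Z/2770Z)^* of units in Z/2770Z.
(Z/2770Z)^* consists of the classes a with gcd(a, 2770) = 1, so its order is φ(2770). φ is multiplicative, with φ(p^e) = p^e − p^(e−1). Factorise 2770 = 2 · 5 · 277. Then
  φ(2770) = (2 − 1) · (5 − 1) · (277 − 1) = 1 · 4 · 276 = 1104.
Thus |(Z/2770Z)^*| = 1104.

Final answer: |(Z/2770Z)^*| = 1104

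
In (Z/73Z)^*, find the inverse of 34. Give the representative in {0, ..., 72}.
34^(−1) ≡ 58 (mod 73)

Apply the extended Euclidean algorithm to (73, 34), tracking rows (r, s, t) with s·73 + t·34 = r. Each division r_prev = q·r_cur + r_new produces the new row as (previous row) − q·(current row):
  row A: (73, 1, 0)   [1·73 + 0·34 = 73]
  row B: (34, 0, 1)   [0·73 + 1·34 = 34]
  73 = 2·34 + 5   → row C = row A − 2·row B = (5, 1, −2)   [check: 1·73 − 2·34 = 5]
  34 = 6·5 + 4   → row D = row B − 6·row C = (4, −6, 13)   [check: −6·73 + 13·34 = 4]
  5 = 1·4 + 1   → row E = row C − 1·row D = (1, 7, −15)   [check: 7·73 − 15·34 = 1]
  4 = 4·1 + 0   → remainder 0, stop. gcd = 1 (last nonzero row E).
The gcd is 1, so 34 is invertible mod 73. The last nonzero row gives 7·73 − 15·34 = 1, so t = −15. So 34^(−1) ≡ −15 ≡ 58 (mod 73). Verify: 34 · 58 = 1972 ≡ 1 (mod 73). ✓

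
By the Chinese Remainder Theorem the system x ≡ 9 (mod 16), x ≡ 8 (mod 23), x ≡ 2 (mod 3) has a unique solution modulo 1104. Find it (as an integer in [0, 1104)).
x ≡ 905 (mod 1104); the representative in [0, 1104) is 905

The moduli 16, 23, 3 are pairwise coprime, so by the CRT there is a unique solution mod 16·23·3 = 1104.
Solve by successive substitution. Start with x ≡ 9 (mod 16).
  Combine with x ≡ 8 (mod 23): write x = 9 + 16·t and require 9 + 16·t ≡ 8 (mod 23), i.e. 16·t ≡ 8 − 9 ≡ 22 (mod 23). Since 16^(−1) ≡ 13 (mod 23), t ≡ 13·22 ≡ 10 (mod 23). So x ≡ 9 + 16·10 = 169 (mod 368).
  Combine with x ≡ 2 (mod 3): write x = 169 + 368·t and require 169 + 368·t ≡ 2 (mod 3), i.e. 368·t ≡ 2 − 169 ≡ 1 (mod 3). Since 368^(−1) ≡ 2 (mod 3) (368 ≡ 2 (mod 3)), t ≡ 2·1 ≡ 2 (mod 3). So x ≡ 169 + 368·2 = 905 (mod 1104).
Unique solution in [0, 1104): x = 905.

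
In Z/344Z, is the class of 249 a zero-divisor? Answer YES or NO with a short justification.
gcd(249, 344) = 1, so 249 is a unit in Z/344Z (it has a multiplicative inverse). A unit cannot be a zero-divisor: if 249·b ≡ 0 then multiplying both sides by 249^(−1) gives b ≡ 0. So 249 is not a zero-divisor.

Final answer: NO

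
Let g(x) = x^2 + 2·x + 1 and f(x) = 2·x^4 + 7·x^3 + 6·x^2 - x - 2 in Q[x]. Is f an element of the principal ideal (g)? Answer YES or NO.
YES

In Q[x] the ideal (g) consists of all multiples of g, so f ∈ (g) iff g | f, i.e. iff the remainder of f on division by g is 0. Divide f by g (g is monic, so eliminate the leading term of the running remainder at each step):
  leading term 2·x^4: subtract (2·x^2)·g(x) = 2·x^4 + 4·x^3 + 2·x^2, leaving 3·x^3 + 4·x^2 - x - 2
  leading term 3·x^3: subtract (3·x)·g(x) = 3·x^3 + 6·x^2 + 3·x, leaving -2·x^2 - 4·x - 2
  leading term -2·x^2: subtract (-2)·g(x) = -2·x^2 - 4·x - 2, leaving 0
The remainder is 0, so f(x) = g(x) · h(x) with h(x) = 2·x^2 + 3·x - 2. Hence g | f, i.e. f ∈ (g).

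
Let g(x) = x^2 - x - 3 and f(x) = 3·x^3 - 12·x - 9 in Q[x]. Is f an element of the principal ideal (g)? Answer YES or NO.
YES

In Q[x] the ideal (g) consists of all multiples of g, so f ∈ (g) iff g | f, i.e. iff the remainder of f on division by g is 0. Divide f by g (g is monic, so eliminate the leading term of the running remainder at each step):
  leading term 3·x^3: subtract (3·x)·g(x) = 3·x^3 - 3·x^2 - 9·x, leaving 3·x^2 - 3·x - 9
  leading term 3·x^2: subtract (3)·g(x) = 3·x^2 - 3·x - 9, leaving 0
The remainder is 0, so f(x) = g(x) · h(x) with h(x) = 3·x + 3. Hence g | f, i.e. f ∈ (g).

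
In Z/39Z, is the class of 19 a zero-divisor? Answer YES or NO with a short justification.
gcd(19, 39) = 1, so 19 is a unit in Z/39Z (it has a multiplicative inverse). A unit cannot be a zero-divisor: if 19·b ≡ 0 then multiplying both sides by 19^(−1) gives b ≡ 0. So 19 is not a zero-divisor.

Final answer: NO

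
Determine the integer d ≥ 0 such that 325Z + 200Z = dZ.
(325, 200) = (25); d = 25

In the PID Z, (a, b) is generated by gcd(a, b). Compute gcd(325, 200) with the extended Euclidean algorithm, tracking rows (r, s, t) with s·325 + t·200 = r:
  row A: (325, 1, 0)   [1·325 + 0·200 = 325]
  row B: (200, 0, 1)   [0·325 + 1·200 = 200]
  325 = 1·200 + 125   → row C = row A − 1·row B = (125, 1, −1)   [check: 1·325 − 1·200 = 125]
  200 = 1·125 + 75   → row D = row B − 1·row C = (75, −1, 2)   [check: −1·325 + 2·200 = 75]
  125 = 1·75 + 50   → row E = row C − 1·row D = (50, 2, −3)   [check: 2·325 − 3·200 = 50]
  75 = 1·50 + 25   → row F = row D − 1·row E = (25, −3, 5)   [check: −3·325 + 5·200 = 25]
  50 = 2·25 + 0   → remainder 0, stop. gcd = 25 (last nonzero row F).
So gcd(325, 200) = 25, with Bézout identity −3·325 + 5·200 = 25. Containment (⊇): the Bézout identity exhibits 25 as an element of (325, 200), giving (25) ⊆ (325, 200). Containment (⊆): since 25 | 325 and 25 | 200 (325 = 25·13, 200 = 25·8), every Z-linear combination of 325 and 200 is divisible by 25, so (325, 200) ⊆ (25). Therefore (325, 200) = (25), d = 25.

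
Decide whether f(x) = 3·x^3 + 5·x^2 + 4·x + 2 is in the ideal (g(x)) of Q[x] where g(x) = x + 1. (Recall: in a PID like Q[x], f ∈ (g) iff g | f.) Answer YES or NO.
In Q[x] the ideal (g) consists of all multiples of g, so f ∈ (g) iff g | f, i.e. iff the remainder of f on division by g is 0. Divide f by g (g is monic, so eliminate the leading term of the running remainder at each step):
  leading term 3·x^3: subtract (3·x^2)·g(x) = 3·x^3 + 3·x^2, leaving 2·x^2 + 4·x + 2
  leading term 2·x^2: subtract (2·x)·g(x) = 2·x^2 + 2·x, leaving 2·x + 2
  leading term 2·x: subtract (2)·g(x) = 2·x + 2, leaving 0
The remainder is 0, so f(x) = g(x) · h(x) with h(x) = 3·x^2 + 2·x + 2. Hence g | f, i.e. f ∈ (g).

Final answer: YES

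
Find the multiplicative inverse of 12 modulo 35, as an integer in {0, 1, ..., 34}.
12^(−1) ≡ 3 (mod 35)

Apply the extended Euclidean algorithm to (35, 12), tracking rows (r, s, t) with s·35 + t·12 = r. Each division r_prev = q·r_cur + r_new produces the new row as (previous row) − q·(current row):
  row A: (35, 1, 0)   [1·35 + 0·12 = 35]
  row B: (12, 0, 1)   [0·35 + 1·12 = 12]
  35 = 2·12 + 11   → row C = row A − 2·row B = (11, 1, −2)   [check: 1·35 − 2·12 = 11]
  12 = 1·11 + 1   → row D = row B − 1·row C = (1, −1, 3)   [check: −1·35 + 3·12 = 1]
  11 = 11·1 + 0   → remainder 0, stop. gcd = 1 (last nonzero row D).
The gcd is 1, so 12 is invertible mod 35. The last nonzero row gives −1·35 + 3·12 = 1, so t = 3. So 12^(−1) ≡ 3 (mod 35). Verify: 12 · 3 = 36 ≡ 1 (mod 35). ✓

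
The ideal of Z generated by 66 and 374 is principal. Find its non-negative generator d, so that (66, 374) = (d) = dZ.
In the PID Z, (a, b) is generated by gcd(a, b). Compute gcd(374, 66) with the extended Euclidean algorithm, tracking rows (r, s, t) with s·374 + t·66 = r:
  row A: (374, 1, 0)   [1·374 + 0·66 = 374]
  row B: (66, 0, 1)   [0·374 + 1·66 = 66]
  374 = 5·66 + 44   → row C = row A − 5·row B = (44, 1, −5)   [check: 1·374 − 5·66 = 44]
  66 = 1·44 + 22   → row D = row B − 1·row C = (22, −1, 6)   [check: −1·374 + 6·66 = 22]
  44 = 2·22 + 0   → remainder 0, stop. gcd = 22 (last nonzero row D).
So gcd(66, 374) = 22, with Bézout identity −1·374 + 6·66 = 22. Containment (⊇): the Bézout identity exhibits 22 as an element of (66, 374), giving (22) ⊆ (66, 374). Containment (⊆): since 22 | 66 and 22 | 374 (66 = 22·3, 374 = 22·17), every Z-linear combination of 66 and 374 is divisible by 22, so (66, 374) ⊆ (22). Therefore (66, 374) = (22), d = 22.

Final answer: (66, 374) = (22); d = 22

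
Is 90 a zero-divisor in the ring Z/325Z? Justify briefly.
YES

gcd(90, 325) = 5 > 1, so 90 is not a unit in Z/325Z. In Z/nZ every nonzero non-unit is a zero-divisor: explicitly, take b = 325/gcd = 65 ≠ 0 (mod 325); then 90·65 = 5850 = 18·325, i.e. 90·65 ≡ 0 (mod 325). So 90 is a zero-divisor.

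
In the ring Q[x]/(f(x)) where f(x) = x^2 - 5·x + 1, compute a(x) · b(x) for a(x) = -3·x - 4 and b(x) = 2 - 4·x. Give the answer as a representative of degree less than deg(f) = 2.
First multiply in Q[x] without reducing: a · b = 12·x^2 + 10·x - 8. Now divide by f(x) = x^2 - 5·x + 1, eliminating the leading term at each step:
  leading term 12·x^2: subtract (12)·f(x) = 12·x^2 - 60·x + 12, leaving 70·x - 20
The degree is now < 2, so this is the remainder. Hence a · b ≡ 70·x - 20 in Q[x]/(f).

Final answer: a · b ≡ 70·x - 20 (mod f(x))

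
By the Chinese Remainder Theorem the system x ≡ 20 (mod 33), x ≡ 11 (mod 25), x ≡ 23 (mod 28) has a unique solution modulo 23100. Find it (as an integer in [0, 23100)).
The moduli 33, 25, 28 are pairwise coprime, so by the CRT there is a unique solution mod 33·25·28 = 23100.
Solve by successive substitution. Start with x ≡ 20 (mod 33).
  Combine with x ≡ 11 (mod 25): write x = 20 + 33·t and require 20 + 33·t ≡ 11 (mod 25), i.e. 33·t ≡ 11 − 20 ≡ 16 (mod 25). Since 33^(−1) ≡ 22 (mod 25) (33 ≡ 8 (mod 25)), t ≡ 22·16 ≡ 2 (mod 25). So x ≡ 20 + 33·2 = 86 (mod 825).
  Combine with x ≡ 23 (mod 28): write x = 86 + 825·t and require 86 + 825·t ≡ 23 (mod 28), i.e. 825·t ≡ 23 − 86 ≡ 21 (mod 28). Since 825^(−1) ≡ 13 (mod 28) (825 ≡ 13 (mod 28)), t ≡ 13·21 ≡ 21 (mod 28). So x ≡ 86 + 825·21 = 17411 (mod 23100).
Unique solution in [0, 23100): x = 17411.

Final answer: x ≡ 17411 (mod 23100); the representative in [0, 23100) is 17411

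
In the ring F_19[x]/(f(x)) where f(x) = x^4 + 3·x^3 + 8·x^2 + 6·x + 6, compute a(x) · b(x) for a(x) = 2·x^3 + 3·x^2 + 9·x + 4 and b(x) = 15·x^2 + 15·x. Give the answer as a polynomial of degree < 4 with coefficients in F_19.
Multiply as integer polynomials: a · b = 30·x^5 + 75·x^4 + 180·x^3 + 195·x^2 + 60·x. Reducing coefficients mod 19: a · b ≡ 11·x^5 + 18·x^4 + 9·x^3 + 5·x^2 + 3·x. Now divide by f(x) = x^4 + 3·x^3 + 8·x^2 + 6·x + 6 in F_19[x], eliminating the leading term at each step:
  leading term 11·x^5: subtract (11·x)·f(x) = 11·x^5 + 14·x^4 + 12·x^3 + 9·x^2 + 9·x, leaving 4·x^4 + 16·x^3 + 15·x^2 + 13·x (coefficients mod 19)
  leading term 4·x^4: subtract (4)·f(x) = 4·x^4 + 12·x^3 + 13·x^2 + 5·x + 5, leaving 4·x^3 + 2·x^2 + 8·x + 14 (coefficients mod 19)
The degree is now < 4, so this is the remainder. Hence a · b ≡ 4·x^3 + 2·x^2 + 8·x + 14 in F_19[x]/(f).

Final answer: a · b ≡ 4·x^3 + 2·x^2 + 8·x + 14 (mod f(x))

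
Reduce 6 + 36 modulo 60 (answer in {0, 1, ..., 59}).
42

Both summands are already reduced mod 60. 6 + 36 = 42; 42 = 0·60 + 42, so (6 + 36) mod 60 = 42.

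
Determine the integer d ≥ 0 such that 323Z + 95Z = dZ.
In the PID Z, (a, b) is generated by gcd(a, b). Compute gcd(323, 95) with the extended Euclidean algorithm, tracking rows (r, s, t) with s·323 + t·95 = r:
  row A: (323, 1, 0)   [1·323 + 0·95 = 323]
  row B: (95, 0, 1)   [0·323 + 1·95 = 95]
  323 = 3·95 + 38   → row C = row A − 3·row B = (38, 1, −3)   [check: 1·323 − 3·95 = 38]
  95 = 2·38 + 19   → row D = row B − 2·row C = (19, −2, 7)   [check: −2·323 + 7·95 = 19]
  38 = 2·19 + 0   → remainder 0, stop. gcd = 19 (last nonzero row D).
So gcd(323, 95) = 19, with Bézout identity −2·323 + 7·95 = 19. Containment (⊇): the Bézout identity exhibits 19 as an element of (323, 95), giving (19) ⊆ (323, 95). Containment (⊆): since 19 | 323 and 19 | 95 (323 = 19·17, 95 = 19·5), every Z-linear combination of 323 and 95 is divisible by 19, so (323, 95) ⊆ (19). Therefore (323, 95) = (19), d = 19.

Final answer: (323, 95) = (19); d = 19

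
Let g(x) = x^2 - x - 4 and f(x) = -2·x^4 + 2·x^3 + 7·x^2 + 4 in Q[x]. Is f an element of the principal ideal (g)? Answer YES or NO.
In Q[x] the ideal (g) consists of all multiples of g, so f ∈ (g) iff g | f, i.e. iff the remainder of f on division by g is 0. Divide f by g (g is monic, so eliminate the leading term of the running remainder at each step):
  leading term -2·x^4: subtract (-2·x^2)·g(x) = -2·x^4 + 2·x^3 + 8·x^2, leaving 4 - x^2
  leading term -x^2: subtract (-1)·g(x) = -x^2 + x + 4, leaving -x
The remainder r(x) = -x ≠ 0 (and deg r < deg g), so g ∤ f, i.e. f ∉ (g).

Final answer: NO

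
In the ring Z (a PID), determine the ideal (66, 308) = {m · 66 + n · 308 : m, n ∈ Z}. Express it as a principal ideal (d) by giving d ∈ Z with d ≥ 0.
In the PID Z, (a, b) is generated by gcd(a, b). Compute gcd(308, 66) with the extended Euclidean algorithm, tracking rows (r, s, t) with s·308 + t·66 = r:
  row A: (308, 1, 0)   [1·308 + 0·66 = 308]
  row B: (66, 0, 1)   [0·308 + 1·66 = 66]
  308 = 4·66 + 44   → row C = row A − 4·row B = (44, 1, −4)   [check: 1·308 − 4·66 = 44]
  66 = 1·44 + 22   → row D = row B − 1·row C = (22, −1, 5)   [check: −1·308 + 5·66 = 22]
  44 = 2·22 + 0   → remainder 0, stop. gcd = 22 (last nonzero row D).
So gcd(66, 308) = 22, with Bézout identity −1·308 + 5·66 = 22. Containment (⊇): the Bézout identity exhibits 22 as an element of (66, 308), giving (22) ⊆ (66, 308). Containment (⊆): since 22 | 66 and 22 | 308 (66 = 22·3, 308 = 22·14), every Z-linear combination of 66 and 308 is divisible by 22, so (66, 308) ⊆ (22). Therefore (66, 308) = (22), d = 22.

Final answer: (66, 308) = (22); d = 22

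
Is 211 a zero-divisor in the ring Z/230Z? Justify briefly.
NO

gcd(211, 230) = 1, so 211 is a unit in Z/230Z (it has a multiplicative inverse). A unit cannot be a zero-divisor: if 211·b ≡ 0 then multiplying both sides by 211^(−1) gives b ≡ 0. So 211 is not a zero-divisor.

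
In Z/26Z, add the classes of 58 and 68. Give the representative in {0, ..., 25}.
Reduce the summands first: 58 ≡ 6, 68 ≡ 16 (mod 26), so 58 + 68 ≡ 6 + 16 (mod 26). 6 + 16 = 22; 22 = 0·26 + 22, so (58 + 68) mod 26 = 22.

Final answer: 22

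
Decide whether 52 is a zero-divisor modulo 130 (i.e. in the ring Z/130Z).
gcd(52, 130) = 26 > 1, so 52 is not a unit in Z/130Z. In Z/nZ every nonzero non-unit is a zero-divisor: explicitly, take b = 130/gcd = 5 ≠ 0 (mod 130); then 52·5 = 260 = 2·130, i.e. 52·5 ≡ 0 (mod 130). So 52 is a zero-divisor.

Final answer: YES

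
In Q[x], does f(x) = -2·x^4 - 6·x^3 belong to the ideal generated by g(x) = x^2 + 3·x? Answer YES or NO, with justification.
In Q[x] the ideal (g) consists of all multiples of g, so f ∈ (g) iff g | f, i.e. iff the remainder of f on division by g is 0. Divide f by g (g is monic, so eliminate the leading term of the running remainder at each step):
  leading term -2·x^4: subtract (-2·x^2)·g(x) = -2·x^4 - 6·x^3, leaving 0
The remainder is 0, so f(x) = g(x) · h(x) with h(x) = -2·x^2. Hence g | f, i.e. f ∈ (g).

Final answer: YES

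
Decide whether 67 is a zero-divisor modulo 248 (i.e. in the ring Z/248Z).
NO

gcd(67, 248) = 1, so 67 is a unit in Z/248Z (it has a multiplicative inverse). A unit cannot be a zero-divisor: if 67·b ≡ 0 then multiplying both sides by 67^(−1) gives b ≡ 0. So 67 is not a zero-divisor.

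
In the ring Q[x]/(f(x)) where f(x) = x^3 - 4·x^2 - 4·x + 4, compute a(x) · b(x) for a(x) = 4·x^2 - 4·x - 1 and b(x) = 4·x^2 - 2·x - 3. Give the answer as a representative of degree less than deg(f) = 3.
First multiply in Q[x] without reducing: a · b = 16·x^4 - 24·x^3 - 8·x^2 + 14·x + 3. Now divide by f(x) = x^3 - 4·x^2 - 4·x + 4, eliminating the leading term at each step:
  leading term 16·x^4: subtract (16·x)·f(x) = 16·x^4 - 64·x^3 - 64·x^2 + 64·x, leaving 40·x^3 + 56·x^2 - 50·x + 3
  leading term 40·x^3: subtract (40)·f(x) = 40·x^3 - 160·x^2 - 160·x + 160, leaving 216·x^2 + 110·x - 157
The degree is now < 3, so this is the remainder. Hence a · b ≡ 216·x^2 + 110·x - 157 in Q[x]/(f).

Final answer: a · b ≡ 216·x^2 + 110·x - 157 (mod f(x))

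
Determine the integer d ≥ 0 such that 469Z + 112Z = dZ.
In the PID Z, (a, b) is generated by gcd(a, b). Compute gcd(469, 112) with the extended Euclidean algorithm, tracking rows (r, s, t) with s·469 + t·112 = r:
  row A: (469, 1, 0)   [1·469 + 0·112 = 469]
  row B: (112, 0, 1)   [0·469 + 1·112 = 112]
  469 = 4·112 + 21   → row C = row A − 4·row B = (21, 1, −4)   [check: 1·469 − 4·112 = 21]
  112 = 5·21 + 7   → row D = row B − 5·row C = (7, −5, 21)   [check: −5·469 + 21·112 = 7]
  21 = 3·7 + 0   → remainder 0, stop. gcd = 7 (last nonzero row D).
So gcd(469, 112) = 7, with Bézout identity −5·469 + 21·112 = 7. Containment (⊇): the Bézout identity exhibits 7 as an element of (469, 112), giving (7) ⊆ (469, 112). Containment (⊆): since 7 | 469 and 7 | 112 (469 = 7·67, 112 = 7·16), every Z-linear combination of 469 and 112 is divisible by 7, so (469, 112) ⊆ (7). Therefore (469, 112) = (7), d = 7.

Final answer: (469, 112) = (7); d = 7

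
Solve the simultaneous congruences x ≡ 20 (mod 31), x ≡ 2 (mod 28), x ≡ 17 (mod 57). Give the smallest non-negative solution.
x ≡ 31082 (mod 49476); the representative in [0, 49476) is 31082

The moduli 31, 28, 57 are pairwise coprime, so by the CRT there is a unique solution mod 31·28·57 = 49476.
Solve by successive substitution. Start with x ≡ 20 (mod 31).
  Combine with x ≡ 2 (mod 28): write x = 20 + 31·t and require 20 + 31·t ≡ 2 (mod 28), i.e. 31·t ≡ 2 − 20 ≡ 10 (mod 28). Since 31^(−1) ≡ 19 (mod 28) (31 ≡ 3 (mod 28)), t ≡ 19·10 ≡ 22 (mod 28). So x ≡ 20 + 31·22 = 702 (mod 868).
  Combine with x ≡ 17 (mod 57): write x = 702 + 868·t and require 702 + 868·t ≡ 17 (mod 57), i.e. 868·t ≡ 17 − 702 ≡ 56 (mod 57). Since 868^(−1) ≡ 22 (mod 57) (868 ≡ 13 (mod 57)), t ≡ 22·56 ≡ 35 (mod 57). So x ≡ 702 + 868·35 = 31082 (mod 49476).
Unique solution in [0, 49476): x = 31082.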